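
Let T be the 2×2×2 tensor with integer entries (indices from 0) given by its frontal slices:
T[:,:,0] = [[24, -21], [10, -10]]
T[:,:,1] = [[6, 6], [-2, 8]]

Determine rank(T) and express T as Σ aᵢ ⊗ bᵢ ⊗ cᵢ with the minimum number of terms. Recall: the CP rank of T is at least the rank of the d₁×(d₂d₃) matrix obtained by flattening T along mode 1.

Lower bound: the mode-3 unfolding of T (rows indexed by k, columns by (i,j) = (0,0), (0,1), (1,0), (1,1)) is [[24, -21, 10, -10], [6, 6, -2, 8]].
There the 2×2 minor on rows k ∈ {0, 1}, columns (i,j) ∈ {(0,0), (0,1)} is det [[24, -21], [6, 6]] = 270 ≠ 0, so this unfolding has rank ≥ 2; CP rank is at least every unfolding rank, so rank(T) ≥ 2. (This is only a lower bound: in general the CP rank may exceed every unfolding rank, so we still need to exhibit 2 rank-1 terms summing to T.)
Upper bound — finding two terms. Write S_k = T[:,:,k] for the frontal slices: S₀ = [[24, -21], [10, -10]], S₁ = [[6, 6], [-2, 8]].
If T = a₁ ⊗ b₁ ⊗ c₁ + a₂ ⊗ b₂ ⊗ c₂ then each S_k = c₁[k]·a₁b₁ᵀ + c₂[k]·a₂b₂ᵀ. S₀ and S₁ are linearly independent, so a₁b₁ᵀ and a₂b₂ᵀ must span the same plane of matrices: they are the rank-1 matrices of the form x·S₀ + y·S₁.
det(x·S₀ + y·S₁) is −30·x² + 30·xy + 60·y² = (-30)·(x − 2·y)(x + y), vanishing at (x:y) = (2:1) and (1:-1).
M₁ = 2·S₀ + S₁ = [[54, -36], [18, -12]] = 6·[3, 1][3, -2]ᵀ and M₂ = S₀ − S₁ = [[18, -27], [12, -18]] = 3·[3, 2][2, -3]ᵀ, so take a₁ = [3, 1], b₁ = [3, -2], a₂ = [3, 2], b₂ = [2, -3].
Each slice is an integer combination of E₁ = a₁b₁ᵀ and E₂ = a₂b₂ᵀ: S₀ = 2·E₁ + E₂, S₁ = 2·E₁ − 2·E₂; reading off coefficients, c₁ = [2, 2] and c₂ = [1, -2].
Hence T = [3, 1] ⊗ [3, -2] ⊗ [2, 2] + [3, 2] ⊗ [2, -3] ⊗ [1, -2], so rank(T) ≤ 2.
These bounds meet, so rank(T) = 2.

rank(T) = 2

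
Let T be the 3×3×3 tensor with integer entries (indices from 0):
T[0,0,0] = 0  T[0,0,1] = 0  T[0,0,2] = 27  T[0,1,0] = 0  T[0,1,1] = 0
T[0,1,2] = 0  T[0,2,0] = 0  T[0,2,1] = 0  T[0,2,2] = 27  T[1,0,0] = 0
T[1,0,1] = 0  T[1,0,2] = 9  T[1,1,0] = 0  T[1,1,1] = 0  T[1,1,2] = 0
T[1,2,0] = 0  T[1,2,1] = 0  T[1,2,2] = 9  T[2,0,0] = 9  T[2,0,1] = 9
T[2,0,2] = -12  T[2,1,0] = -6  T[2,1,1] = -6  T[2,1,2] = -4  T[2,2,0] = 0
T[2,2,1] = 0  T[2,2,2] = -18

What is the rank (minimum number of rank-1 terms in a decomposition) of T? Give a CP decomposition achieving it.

Lower bound: the mode-2 unfolding of T (rows indexed by j, columns by (i,k) = (0,0), (0,1), (0,2), (1,0), (1,1), (1,2), (2,0), (2,1), (2,2)) is [[0, 0, 27, 0, 0, 9, 9, 9, -12], [0, 0, 0, 0, 0, 0, -6, -6, -4], [0, 0, 27, 0, 0, 9, 0, 0, -18]].
There the 2×2 minor on rows j ∈ {0, 1}, columns (i,k) ∈ {(0,2), (2,0)} is det [[27, 9], [0, -6]] = -162 ≠ 0, so this unfolding has rank ≥ 2; CP rank is at least every unfolding rank, so rank(T) ≥ 2. (Flattening ranks never certify an upper bound on CP rank; for that we must actually write T with 2 rank-1 terms.)
Upper bound — finding two terms. Write S_k = T[:,:,k] for the frontal slices: S₀ = [[0, 0, 0], [0, 0, 0], [9, -6, 0]], S₁ = [[0, 0, 0], [0, 0, 0], [9, -6, 0]], S₂ = [[27, 0, 27], [9, 0, 9], [-12, -4, -18]].
If T = a₁ ⊗ b₁ ⊗ c₁ + a₂ ⊗ b₂ ⊗ c₂ then each S_k = c₁[k]·a₁b₁ᵀ + c₂[k]·a₂b₂ᵀ. S₀ and S₂ are linearly independent, so a₁b₁ᵀ and a₂b₂ᵀ must span the same plane of matrices: they are the rank-1 matrices of the form x·S₀ + y·S₂.
The 2×2 minor of x·S₀ + y·S₂ on rows {0,2}, columns {0,1} is −162·xy − 108·y² = (-54)·(3·x + 2·y)(y), vanishing at (x:y) = (2:-3) and (1:0).
M₁ = 2·S₀ − 3·S₂ = [[-81, 0, -81], [-27, 0, -27], [54, 0, 54]] = (-27)·[3, 1, -2][1, 0, 1]ᵀ and M₂ = S₀ = [[0, 0, 0], [0, 0, 0], [9, -6, 0]] = 3·[0, 0, 1][3, -2, 0]ᵀ, so take a₁ = [3, 1, -2], b₁ = [1, 0, 1], a₂ = [0, 0, 1], b₂ = [3, -2, 0].
Each slice is an integer combination of E₁ = a₁b₁ᵀ and E₂ = a₂b₂ᵀ: S₀ = 3·E₂, S₁ = 3·E₂, S₂ = 9·E₁ + 2·E₂; reading off coefficients, c₁ = [0, 0, 9] and c₂ = [3, 3, 2].
Hence T = [3, 1, -2] ⊗ [1, 0, 1] ⊗ [0, 0, 9] + [0, 0, 1] ⊗ [3, -2, 0] ⊗ [3, 3, 2], so rank(T) ≤ 2.
These bounds meet, so rank(T) = 2.

rank(T) = 2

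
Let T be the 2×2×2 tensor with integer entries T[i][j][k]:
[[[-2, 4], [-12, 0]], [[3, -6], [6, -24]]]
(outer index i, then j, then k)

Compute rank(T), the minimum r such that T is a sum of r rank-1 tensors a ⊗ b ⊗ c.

Lower bound: the mode-2 unfolding of T (rows indexed by j, columns by (i,k) = (0,0), (0,1), (1,0), (1,1)) is [[-2, 4, 3, -6], [-12, 0, 6, -24]].
There the 2×2 minor on rows j ∈ {0, 1}, columns (i,k) ∈ {(0,0), (0,1)} is det [[-2, 4], [-12, 0]] = 48 ≠ 0, so this unfolding has rank ≥ 2; CP rank is at least every unfolding rank, so rank(T) ≥ 2. (Flattening ranks never certify an upper bound on CP rank; for that we must actually write T with 2 rank-1 terms.)
Upper bound — finding two terms. Write S_k = T[:,:,k] for the frontal slices: S₀ = [[-2, -12], [3, 6]], S₁ = [[4, 0], [-6, -24]].
If T = a₁ ⊗ b₁ ⊗ c₁ + a₂ ⊗ b₂ ⊗ c₂ then each S_k = c₁[k]·a₁b₁ᵀ + c₂[k]·a₂b₂ᵀ. S₀ and S₁ are linearly independent, so a₁b₁ᵀ and a₂b₂ᵀ must span the same plane of matrices: they are the rank-1 matrices of the form x·S₀ + y·S₁.
det(x·S₀ + y·S₁) is 24·x² − 96·y² = 24·(x − 2·y)(x + 2·y), vanishing at (x:y) = (2:1) and (2:-1).
M₁ = 2·S₀ + S₁ = [[0, -24], [0, -12]] = (-12)·[2, 1][0, 1]ᵀ and M₂ = 2·S₀ − S₁ = [[-8, -24], [12, 36]] = (-4)·[2, -3][1, 3]ᵀ, so take a₁ = [2, 1], b₁ = [0, 1], a₂ = [2, -3], b₂ = [1, 3].
Each slice is an integer combination of E₁ = a₁b₁ᵀ and E₂ = a₂b₂ᵀ: S₀ = −3·E₁ − E₂, S₁ = −6·E₁ + 2·E₂; reading off coefficients, c₁ = [-3, -6] and c₂ = [-1, 2].
Hence T = [2, 1] ⊗ [0, 1] ⊗ [-3, -6] + [2, -3] ⊗ [1, 3] ⊗ [-1, 2], so rank(T) ≤ 2.
These bounds meet, so rank(T) = 2.

2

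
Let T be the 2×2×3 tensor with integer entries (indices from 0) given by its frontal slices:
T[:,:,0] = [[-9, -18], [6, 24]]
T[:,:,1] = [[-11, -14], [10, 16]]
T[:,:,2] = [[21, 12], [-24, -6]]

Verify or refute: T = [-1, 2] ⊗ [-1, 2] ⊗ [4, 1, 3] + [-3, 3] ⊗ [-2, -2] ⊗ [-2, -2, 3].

Reconstruct entry (0,0,0) from the claimed factors: Σₗ aₗ[0]bₗ[0]cₗ[0] = (-1)·(-1)·(4) + (-3)·(-2)·(-2) = -8, but T[0,0,0] = -9. The claim is false.

No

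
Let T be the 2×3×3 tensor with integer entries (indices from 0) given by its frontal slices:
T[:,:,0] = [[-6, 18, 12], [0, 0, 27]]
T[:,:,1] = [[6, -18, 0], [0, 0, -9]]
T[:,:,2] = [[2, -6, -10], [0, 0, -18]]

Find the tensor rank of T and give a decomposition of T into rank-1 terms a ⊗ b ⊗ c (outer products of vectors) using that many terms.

Lower bound: in the mode-1 unfolding of T (rows indexed by i, columns by (j,k)) the 2×2 minor on rows i ∈ {0, 1}, columns (j,k) ∈ {(0,0), (2,0)} is det [[-6, 12], [0, 27]] = -162 ≠ 0, so that unfolding has rank ≥ 2 and hence rank(T) ≥ 2 (CP rank is at least every unfolding rank, though it can be larger).
Upper bound: with S_k = T[:,:,k], the two rank-1 terms a₁b₁ᵀ, a₂b₂ᵀ are the rank-1 members of the pencil x·S₀ + y·S₁.
The 2×2 minor of x·S₀ + y·S₁ on rows {0,1}, columns {0,2} is −162·x² + 216·xy − 54·y² = (-54)·(3·x − y)(x − y), vanishing at (x:y) = (1:3) and (1:1).
M₁ = S₀ + 3·S₁ = [[12, -36, 12], [0, 0, 0]] = 12·[1, 0][1, -3, 1]ᵀ and M₂ = S₀ + S₁ = [[0, 0, 12], [0, 0, 18]] = 6·[2, 3][0, 0, 1]ᵀ, so take a₁ = [1, 0], b₁ = [1, -3, 1], a₂ = [2, 3], b₂ = [0, 0, 1].
Each slice is an integer combination of E₁ = a₁b₁ᵀ and E₂ = a₂b₂ᵀ: S₀ = −6·E₁ + 9·E₂, S₁ = 6·E₁ − 3·E₂, S₂ = 2·E₁ − 6·E₂; reading off coefficients, c₁ = [-6, 6, 2] and c₂ = [9, -3, -6].
Hence T = [1, 0] ⊗ [1, -3, 1] ⊗ [-6, 6, 2] + [2, 3] ⊗ [0, 0, 1] ⊗ [9, -3, -6], so rank(T) ≤ 2.
These bounds meet, so rank(T) = 2.

rank(T) = 2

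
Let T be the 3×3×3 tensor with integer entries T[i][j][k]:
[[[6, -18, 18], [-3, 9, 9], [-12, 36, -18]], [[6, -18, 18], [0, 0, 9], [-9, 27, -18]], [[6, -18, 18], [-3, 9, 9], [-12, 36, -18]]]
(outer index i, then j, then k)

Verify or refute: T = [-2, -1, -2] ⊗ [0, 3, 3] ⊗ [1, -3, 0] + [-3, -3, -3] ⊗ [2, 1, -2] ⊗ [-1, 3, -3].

Yes

Reconstruct entrywise from the claimed factors. For example, T[1,1,0] = 0 and Σₗ aₗ[1]bₗ[1]cₗ[0] = (-1)·(3)·(1) + (-3)·(1)·(-1) = 0; checking all 27 entries, every one matches. The claim holds.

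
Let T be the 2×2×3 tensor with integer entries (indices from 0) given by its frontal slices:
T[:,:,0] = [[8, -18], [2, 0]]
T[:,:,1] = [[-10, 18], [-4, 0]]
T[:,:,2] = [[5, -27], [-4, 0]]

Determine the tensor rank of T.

Lower bound: the mode-3 unfolding of T (rows indexed by k, columns by (i,j) = (0,0), (0,1), (1,0), (1,1)) is [[8, -18, 2, 0], [-10, 18, -4, 0], [5, -27, -4, 0]].
There the 2×2 minor on rows k ∈ {0, 1}, columns (i,j) ∈ {(0,0), (0,1)} is det [[8, -18], [-10, 18]] = -36 ≠ 0, so this unfolding has rank ≥ 2; CP rank is at least every unfolding rank, so rank(T) ≥ 2. (Unfolding ranks only ever bound the CP rank from below — rank(T) can be strictly larger than all of them — so the matching upper bound has to come from an explicit 2-term decomposition.)
Upper bound — finding two terms. Write S_k = T[:,:,k] for the frontal slices: S₀ = [[8, -18], [2, 0]], S₁ = [[-10, 18], [-4, 0]], S₂ = [[5, -27], [-4, 0]].
If T = a₁ (x) b₁ (x) c₁ + a₂ (x) b₂ (x) c₂ then each S_k = c₁[k]·a₁b₁ᵀ + c₂[k]·a₂b₂ᵀ. S₀ and S₁ are linearly independent, so a₁b₁ᵀ and a₂b₂ᵀ must span the same plane of matrices: they are the rank-1 matrices of the form x·S₀ + y·S₁.
det(x·S₀ + y·S₁) is 36·x² − 108·xy + 72·y² = 36·(x − 2·y)(x − y), vanishing at (x:y) = (2:1) and (1:1).
M₁ = 2·S₀ + S₁ = [[6, -18], [0, 0]] = 6·(1, 0)(1, -3)ᵀ and M₂ = S₀ + S₁ = [[-2, 0], [-2, 0]] = (-2)·(1, 1)(1, 0)ᵀ, so take a₁ = (1, 0), b₁ = (1, -3), a₂ = (1, 1), b₂ = (1, 0).
Each slice is an integer combination of E₁ = a₁b₁ᵀ and E₂ = a₂b₂ᵀ: S₀ = 6·E₁ + 2·E₂, S₁ = −6·E₁ − 4·E₂, S₂ = 9·E₁ − 4·E₂; reading off coefficients, c₁ = (6, -6, 9) and c₂ = (2, -4, -4).
Hence T = (1, 0) (x) (1, -3) (x) (6, -6, 9) + (1, 1) (x) (1, 0) (x) (2, -4, -4), so rank(T) ≤ 2.
These bounds meet, so rank(T) = 2.

2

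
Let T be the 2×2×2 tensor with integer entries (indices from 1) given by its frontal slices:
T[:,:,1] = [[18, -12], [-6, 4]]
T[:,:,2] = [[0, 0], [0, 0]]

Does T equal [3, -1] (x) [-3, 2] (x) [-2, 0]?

Yes

Reconstruct entrywise from the claimed factors. For example, T[2,1,2] = 0 and Σₗ aₗ[2]bₗ[1]cₗ[2] = (-1)·(-3)·(0) = 0; checking all 8 entries, every one matches. The claim holds.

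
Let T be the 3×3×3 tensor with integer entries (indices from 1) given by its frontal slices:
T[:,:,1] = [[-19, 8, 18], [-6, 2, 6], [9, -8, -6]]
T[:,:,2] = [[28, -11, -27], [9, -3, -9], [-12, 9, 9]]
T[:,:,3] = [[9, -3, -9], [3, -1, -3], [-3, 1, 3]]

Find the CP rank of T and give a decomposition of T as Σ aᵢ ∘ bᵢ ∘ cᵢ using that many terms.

rank(T) = 2

Lower bound: in the mode-2 unfolding of T (rows indexed by j, columns by (i,k)) the 2×2 minor on rows j ∈ {1, 2}, columns (i,k) ∈ {(1,1), (1,2)} is det [[-19, 28], [8, -11]] = -15 ≠ 0, so that unfolding has rank ≥ 2 and hence rank(T) ≥ 2 (CP rank is at least every unfolding rank, though it can be larger).
Upper bound: with S_k = T[:,:,k], the two rank-1 terms a₁b₁ᵀ, a₂b₂ᵀ are the rank-1 members of the pencil x·S₁ + y·S₂.
The 2×2 minor of x·S₁ + y·S₂ on rows {1,2}, columns {1,2} is 10·x² − 25·xy + 15·y² = 5·(2·x − 3·y)(x − y), vanishing at (x:y) = (3:2) and (1:1).
M₁ = 3·S₁ + 2·S₂ = [[-1, 2, 0], [0, 0, 0], [3, -6, 0]] = −[1, 0, -3][1, -2, 0]ᵀ and M₂ = S₁ + S₂ = [[9, -3, -9], [3, -1, -3], [-3, 1, 3]] = [3, 1, -1][3, -1, -3]ᵀ, so take a₁ = [1, 0, -3], b₁ = [1, -2, 0], a₂ = [3, 1, -1], b₂ = [3, -1, -3].
Each slice is an integer combination of E₁ = a₁b₁ᵀ and E₂ = a₂b₂ᵀ: S₁ = −E₁ − 2·E₂, S₂ = E₁ + 3·E₂, S₃ = E₂; reading off coefficients, c₁ = [-1, 1, 0] and c₂ = [-2, 3, 1].
Hence T = [1, 0, -3] ∘ [1, -2, 0] ∘ [-1, 1, 0] + [3, 1, -1] ∘ [3, -1, -3] ∘ [-2, 3, 1], so rank(T) ≤ 2.
These bounds meet, so rank(T) = 2.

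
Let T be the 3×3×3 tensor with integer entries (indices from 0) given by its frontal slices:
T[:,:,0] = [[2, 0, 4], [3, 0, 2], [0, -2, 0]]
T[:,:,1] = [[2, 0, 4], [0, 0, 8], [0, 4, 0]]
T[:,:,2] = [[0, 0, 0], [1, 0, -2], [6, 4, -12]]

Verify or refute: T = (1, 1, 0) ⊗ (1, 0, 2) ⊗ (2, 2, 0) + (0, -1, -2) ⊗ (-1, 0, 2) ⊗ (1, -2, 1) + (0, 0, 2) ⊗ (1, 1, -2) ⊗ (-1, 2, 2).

Reconstruct entrywise from the claimed factors. For example, T[0,0,2] = 0 and Σₗ aₗ[0]bₗ[0]cₗ[2] = (1)·(1)·(0) + (0)·(-1)·(1) + (0)·(1)·(2) = 0; checking all 27 entries, every one matches. The claim holds.

Yes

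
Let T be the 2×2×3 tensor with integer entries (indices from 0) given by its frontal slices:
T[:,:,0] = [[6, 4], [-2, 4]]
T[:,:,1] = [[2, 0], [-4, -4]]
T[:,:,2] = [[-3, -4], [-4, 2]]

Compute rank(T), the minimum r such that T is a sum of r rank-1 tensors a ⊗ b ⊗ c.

3

Lower bound: the mode-3 unfolding of T (rows indexed by k, columns by (i,j) = (0,0), (0,1), (1,0), (1,1)) is [[6, 4, -2, 4], [2, 0, -4, -4], [-3, -4, -4, 2]].
There the 3×3 minor on rows k ∈ {0, 1, 2}, columns (i,j) ∈ {(0,0), (0,1), (1,1)} is det [[6, 4, 4], [2, 0, -4], [-3, -4, 2]] = -96 ≠ 0, so this unfolding has rank ≥ 3; CP rank is at least every unfolding rank, so rank(T) ≥ 3. (Flattening ranks never certify an upper bound on CP rank; for that we must actually write T with 3 rank-1 terms.)
Upper bound: T is a sum of 3 rank-1 terms, T = [0, 1] ⊗ [0, 1] ⊗ [2, -4, 4] + [1, -2] ⊗ [1, 0] ⊗ [2, 2, 1] + [2, 1] ⊗ [1, 1] ⊗ [2, 0, -2] (written with every a and b primitive with positive leading entry and the scale carried by c; CP decompositions are not unique, and this one is verified by expanding entrywise), so rank(T) ≤ 3.
These bounds meet, so rank(T) = 3.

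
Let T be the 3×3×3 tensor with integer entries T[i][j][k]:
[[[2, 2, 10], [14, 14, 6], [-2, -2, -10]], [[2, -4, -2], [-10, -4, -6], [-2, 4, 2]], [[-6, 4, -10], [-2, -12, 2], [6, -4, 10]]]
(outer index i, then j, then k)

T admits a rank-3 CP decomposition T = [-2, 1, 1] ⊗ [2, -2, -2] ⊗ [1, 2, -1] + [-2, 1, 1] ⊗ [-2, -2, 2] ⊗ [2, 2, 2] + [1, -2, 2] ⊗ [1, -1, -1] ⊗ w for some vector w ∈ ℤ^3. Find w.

w = [-2, 2, -2]

Subtract the known terms from T to get the rank-1 residual R = [1, -2, 2] ⊗ [1, -1, -1] ⊗ w, so R[i,j,k] = a[i]·b[j]·w[k]. Pick indices with nonzero a[0]·b[0] = (1)·(1) = 1. Only the fibre through (0,0,·) is needed: R[0,0,:] = T[0,0,:] − Σₗ aₗ[0]bₗ[0]cₗ = [2, 2, 10] − (-2)·(2)·[1, 2, -1] − (-2)·(-2)·[2, 2, 2] = [-2, 2, -2]. Then w[k] = R[0,0,k] / 1 for each k, giving w = [-2, 2, -2] / 1 = [-2, 2, -2].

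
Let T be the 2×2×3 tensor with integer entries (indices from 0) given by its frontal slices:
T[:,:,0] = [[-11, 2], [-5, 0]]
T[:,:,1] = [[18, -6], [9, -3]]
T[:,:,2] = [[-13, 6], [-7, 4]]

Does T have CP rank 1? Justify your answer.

No

The mode-1 unfolding of T (rows indexed by i, columns by (j,k) = (0,0), (0,1), (0,2), (1,0), (1,1), (1,2)) is [[-11, 18, -13, 2, -6, 6], [-5, 9, -7, 0, -3, 4]].
There the 2×2 minor on rows i ∈ {0, 1}, columns (j,k) ∈ {(0,0), (0,1)} is det [[-11, 18], [-5, 9]] = -9 ≠ 0, so this unfolding has rank ≥ 2; CP rank is at least every unfolding rank, so rank(T) ≥ 2.
In particular rank(T) ≥ 2 > 1, so T is not rank-1.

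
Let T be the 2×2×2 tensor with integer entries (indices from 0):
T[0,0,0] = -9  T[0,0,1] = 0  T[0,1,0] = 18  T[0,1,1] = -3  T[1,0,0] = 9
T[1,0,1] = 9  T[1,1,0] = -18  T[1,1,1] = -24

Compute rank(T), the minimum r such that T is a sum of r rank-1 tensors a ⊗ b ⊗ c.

Lower bound: the mode-3 unfolding of T (rows indexed by k, columns by (i,j) = (0,0), (0,1), (1,0), (1,1)) is [[-9, 18, 9, -18], [0, -3, 9, -24]].
There the 2×2 minor on rows k ∈ {0, 1}, columns (i,j) ∈ {(0,0), (0,1)} is det [[-9, 18], [0, -3]] = 27 ≠ 0, so this unfolding has rank ≥ 2; CP rank is at least every unfolding rank, so rank(T) ≥ 2. (This is only a lower bound: in general the CP rank may exceed every unfolding rank, so we still need to exhibit 2 rank-1 terms summing to T.)
Upper bound — finding two terms. Write S_k = T[:,:,k] for the frontal slices: S₀ = [[-9, 18], [9, -18]], S₁ = [[0, -3], [9, -24]].
If T = a₁ ⊗ b₁ ⊗ c₁ + a₂ ⊗ b₂ ⊗ c₂ then each S_k = c₁[k]·a₁b₁ᵀ + c₂[k]·a₂b₂ᵀ. S₀ and S₁ are linearly independent, so a₁b₁ᵀ and a₂b₂ᵀ must span the same plane of matrices: they are the rank-1 matrices of the form x·S₀ + y·S₁.
det(x·S₀ + y·S₁) is 81·xy + 27·y² = 27·(y)(3·x + y), vanishing at (x:y) = (1:0) and (1:-3).
M₁ = S₀ = [[-9, 18], [9, -18]] = (-9)·(1, -1)(1, -2)ᵀ and M₂ = S₀ − 3·S₁ = [[-9, 27], [-18, 54]] = (-9)·(1, 2)(1, -3)ᵀ, so take a₁ = (1, -1), b₁ = (1, -2), a₂ = (1, 2), b₂ = (1, -3).
Each slice is an integer combination of E₁ = a₁b₁ᵀ and E₂ = a₂b₂ᵀ: S₀ = −9·E₁, S₁ = −3·E₁ + 3·E₂; reading off coefficients, c₁ = (-9, -3) and c₂ = (0, 3).
Hence T = (1, -1) ⊗ (1, -2) ⊗ (-9, -3) + (1, 2) ⊗ (1, -3) ⊗ (0, 3), so rank(T) ≤ 2.
These bounds meet, so rank(T) = 2.

2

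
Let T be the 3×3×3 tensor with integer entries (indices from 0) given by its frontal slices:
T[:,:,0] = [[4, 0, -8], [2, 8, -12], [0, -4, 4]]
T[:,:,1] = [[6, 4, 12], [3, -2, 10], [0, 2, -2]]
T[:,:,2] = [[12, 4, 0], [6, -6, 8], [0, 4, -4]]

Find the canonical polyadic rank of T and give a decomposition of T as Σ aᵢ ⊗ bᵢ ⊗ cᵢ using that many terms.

Lower bound: the mode-2 unfolding of T (rows indexed by j, columns by (i,k) = (0,0), (0,1), (0,2), (1,0), (1,1), (1,2), (2,0), (2,1), (2,2)) is [[4, 6, 12, 2, 3, 6, 0, 0, 0], [0, 4, 4, 8, -2, -6, -4, 2, 4], [-8, 12, 0, -12, 10, 8, 4, -2, -4]].
There the 3×3 minor on rows j ∈ {0, 1, 2}, columns (i,k) ∈ {(0,0), (0,1), (1,0)} is det [[4, 6, 2], [0, 4, 8], [-8, 12, -12]] = -896 ≠ 0, so this unfolding has rank ≥ 3; CP rank is at least every unfolding rank, so rank(T) ≥ 3. (Flattening ranks never certify an upper bound on CP rank; for that we must actually write T with 3 rank-1 terms.)
Upper bound: T is a sum of 3 rank-1 terms, T = [0, 2, -1] ⊗ [0, 1, -1] ⊗ [4, -2, -4] + [2, 1, 0] ⊗ [1, 0, -2] ⊗ [2, -1, 2] + [2, 1, 0] ⊗ [2, 1, 2] ⊗ [0, 2, 2] (written with every a and b primitive with positive leading entry and the scale carried by c; CP decompositions are not unique, and this one is verified by expanding entrywise), so rank(T) ≤ 3.
These bounds meet, so rank(T) = 3.
Check entry T[2,2,0] = 4: (-1)·(-1)·(4) + (0)·(-2)·(2) + (0)·(2)·(0) = 4.

rank(T) = 3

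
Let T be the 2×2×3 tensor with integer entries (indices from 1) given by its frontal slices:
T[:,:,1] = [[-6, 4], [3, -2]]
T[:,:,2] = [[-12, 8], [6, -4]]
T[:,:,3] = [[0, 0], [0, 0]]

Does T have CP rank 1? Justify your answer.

If T = a ⊗ b ⊗ c then every fibre of T is a multiple of the corresponding factor, so read the factors off the fibres through the nonzero entry T[1,1,1] = -6.
The mode-1 fibre T[:,1,1] = [-6, 3] gives a = [2, -1] (primitive direction); the mode-2 fibre T[1,:,1] = [-6, 4] gives b = [3, -2]; then c[k] = T[1,1,k] / (a[1]·b[1]) = [-6, -12, 0] / 6 = [-1, -2, 0].
Expanding [2, -1] ⊗ [3, -2] ⊗ [-1, -2, 0] reproduces all 12 entries of T, so T = [2, -1] ⊗ [3, -2] ⊗ [-1, -2, 0] and rank(T) ≤ 1.
Equivalently every frontal slice T[:,:,k] is c[k] times the rank-1 matrix [2, -1] ⊗ [3, -2]. So T has rank 1 (it is nonzero).

Yes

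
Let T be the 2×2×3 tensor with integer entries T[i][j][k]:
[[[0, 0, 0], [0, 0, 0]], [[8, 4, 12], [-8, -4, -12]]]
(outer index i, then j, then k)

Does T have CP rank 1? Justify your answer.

Yes

If T = a ⊗ b ⊗ c then every fibre of T is a multiple of the corresponding factor, so read the factors off the fibres through the nonzero entry T[1,0,0] = 8.
The mode-1 fibre T[:,0,0] = [0, 8] gives a = (0, 1) (primitive direction); the mode-2 fibre T[1,:,0] = [8, -8] gives b = (1, -1); then c[k] = T[1,0,k] / (a[1]·b[0]) = [8, 4, 12] / 1 = (8, 4, 12).
Expanding (0, 1) ⊗ (1, -1) ⊗ (8, 4, 12) reproduces all 12 entries of T, so T = (0, 1) ⊗ (1, -1) ⊗ (8, 4, 12) and rank(T) ≤ 1.
Equivalently every frontal slice T[:,:,k] is c[k] times the rank-1 matrix (0, 1) ⊗ (1, -1). So T has rank 1 (it is nonzero).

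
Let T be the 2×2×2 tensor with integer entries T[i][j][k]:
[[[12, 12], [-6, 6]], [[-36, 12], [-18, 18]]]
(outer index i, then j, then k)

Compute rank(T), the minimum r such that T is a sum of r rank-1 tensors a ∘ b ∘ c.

Lower bound: in the mode-1 unfolding of T (rows indexed by i, columns by (j,k)) the 2×2 minor on rows i ∈ {0, 1}, columns (j,k) ∈ {(0,0), (0,1)} is det [[12, 12], [-36, 12]] = 576 ≠ 0, so that unfolding has rank ≥ 2 and hence rank(T) ≥ 2 (CP rank is at least every unfolding rank, though it can be larger).
Upper bound: with S_k = T[:,:,k], the two rank-1 terms a₁b₁ᵀ, a₂b₂ᵀ are the rank-1 members of the pencil x·S₀ + y·S₁.
det(x·S₀ + y·S₁) is −432·x² + 288·xy + 144·y² = (-144)·(x − y)(3·x + y), vanishing at (x:y) = (1:1) and (1:-3).
M₁ = S₀ + S₁ = [[24, 0], [-24, 0]] = 24·[1, -1][1, 0]ᵀ and M₂ = S₀ − 3·S₁ = [[-24, -24], [-72, -72]] = (-24)·[1, 3][1, 1]ᵀ, so take a₁ = [1, -1], b₁ = [1, 0], a₂ = [1, 3], b₂ = [1, 1].
Each slice is an integer combination of E₁ = a₁b₁ᵀ and E₂ = a₂b₂ᵀ: S₀ = 18·E₁ − 6·E₂, S₁ = 6·E₁ + 6·E₂; reading off coefficients, c₁ = [18, 6] and c₂ = [-6, 6].
Hence T = [1, -1] ∘ [1, 0] ∘ [18, 6] + [1, 3] ∘ [1, 1] ∘ [-6, 6], so rank(T) ≤ 2.
These bounds meet, so rank(T) = 2.

2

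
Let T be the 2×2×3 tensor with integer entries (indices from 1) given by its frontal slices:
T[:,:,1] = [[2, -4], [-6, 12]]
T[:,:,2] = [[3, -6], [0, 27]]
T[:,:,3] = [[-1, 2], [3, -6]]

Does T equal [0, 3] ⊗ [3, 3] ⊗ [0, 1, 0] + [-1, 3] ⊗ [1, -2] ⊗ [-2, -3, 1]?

Yes

Reconstruct entrywise from the claimed factors. For example, T[2,2,3] = -6 and Σₗ aₗ[2]bₗ[2]cₗ[3] = (3)·(3)·(0) + (3)·(-2)·(1) = -6; checking all 12 entries, every one matches. The claim holds.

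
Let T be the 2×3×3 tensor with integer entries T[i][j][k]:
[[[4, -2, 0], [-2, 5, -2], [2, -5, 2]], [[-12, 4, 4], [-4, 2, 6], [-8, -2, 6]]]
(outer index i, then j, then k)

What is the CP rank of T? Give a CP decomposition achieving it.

rank(T) = 3

Lower bound: the mode-3 unfolding of T (rows indexed by k, columns by (i,j) = (0,0), (0,1), (0,2), (1,0), (1,1), (1,2)) is [[4, -2, 2, -12, -4, -8], [-2, 5, -5, 4, 2, -2], [0, -2, 2, 4, 6, 6]].
There the 3×3 minor on rows k ∈ {0, 1, 2}, columns (i,j) ∈ {(0,0), (0,1), (1,0)} is det [[4, -2, -12], [-2, 5, 4], [0, -2, 4]] = 48 ≠ 0, so this unfolding has rank ≥ 3; CP rank is at least every unfolding rank, so rank(T) ≥ 3. (Flattening ranks never certify an upper bound on CP rank; for that we must actually write T with 3 rank-1 terms.)
Upper bound: T is a sum of 3 rank-1 terms, T = [0, 1] ⊗ [1, 2, 1] ⊗ [-4, 0, 4] + [1, -2] ⊗ [2, -1, 1] ⊗ [2, -1, 0] + [1, 1] ⊗ [0, 1, -1] ⊗ [0, 4, -2] (one valid choice — decompositions are not unique — normalised so each a, b is primitive with positive first nonzero entry; check it by expanding all entries), so rank(T) ≤ 3.
These bounds meet, so rank(T) = 3.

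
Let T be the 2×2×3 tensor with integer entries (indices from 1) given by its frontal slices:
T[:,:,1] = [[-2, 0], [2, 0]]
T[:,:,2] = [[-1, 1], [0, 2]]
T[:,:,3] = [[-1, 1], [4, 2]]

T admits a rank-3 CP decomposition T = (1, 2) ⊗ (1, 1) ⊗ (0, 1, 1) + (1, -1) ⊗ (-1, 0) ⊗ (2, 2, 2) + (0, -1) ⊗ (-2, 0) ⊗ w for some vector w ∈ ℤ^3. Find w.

Subtract the known terms from T to get the rank-1 residual R = (0, -1) ⊗ (-2, 0) ⊗ w, so R[i,j,k] = a[i]·b[j]·w[k]. Pick indices with nonzero a[2]·b[1] = (-1)·(-2) = 2. Only the fibre through (2,1,·) is needed: R[2,1,:] = T[2,1,:] − Σₗ aₗ[2]bₗ[1]cₗ = [2, 0, 4] − (2)·(1)·(0, 1, 1) − (-1)·(-1)·(2, 2, 2) = [0, -4, 0]. Then w[k] = R[2,1,k] / 2 for each k, giving w = [0, -4, 0] / 2 = (0, -2, 0).

w = (0, -2, 0)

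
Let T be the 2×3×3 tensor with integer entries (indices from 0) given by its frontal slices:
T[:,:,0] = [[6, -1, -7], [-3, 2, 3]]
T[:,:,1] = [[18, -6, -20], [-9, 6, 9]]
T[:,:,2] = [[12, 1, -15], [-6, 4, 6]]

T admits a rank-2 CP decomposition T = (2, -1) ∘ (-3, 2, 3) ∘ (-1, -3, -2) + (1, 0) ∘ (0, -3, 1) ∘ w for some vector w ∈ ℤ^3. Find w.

Subtract the known terms from T to get the rank-1 residual R = (1, 0) ∘ (0, -3, 1) ∘ w, so R[i,j,k] = a[i]·b[j]·w[k]. Pick indices with nonzero a[0]·b[1] = (1)·(-3) = -3. Only the fibre through (0,1,·) is needed: R[0,1,:] = T[0,1,:] − Σₗ aₗ[0]bₗ[1]cₗ = [-1, -6, 1] − (2)·(2)·(-1, -3, -2) = [3, 6, 9]. Then w[k] = R[0,1,k] / -3 for each k, giving w = [3, 6, 9] / -3 = (-1, -2, -3).

w = (-1, -2, -3)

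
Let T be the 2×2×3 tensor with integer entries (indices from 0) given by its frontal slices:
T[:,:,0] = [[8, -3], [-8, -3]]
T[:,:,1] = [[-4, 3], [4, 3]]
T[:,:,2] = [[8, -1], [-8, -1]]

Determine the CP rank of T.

Lower bound: the mode-1 unfolding of T (rows indexed by i, columns by (j,k) = (0,0), (0,1), (0,2), (1,0), (1,1), (1,2)) is [[8, -4, 8, -3, 3, -1], [-8, 4, -8, -3, 3, -1]].
There the 2×2 minor on rows i ∈ {0, 1}, columns (j,k) ∈ {(0,0), (1,0)} is det [[8, -3], [-8, -3]] = -48 ≠ 0, so this unfolding has rank ≥ 2; CP rank is at least every unfolding rank, so rank(T) ≥ 2. (Unfolding ranks only ever bound the CP rank from below — rank(T) can be strictly larger than all of them — so the matching upper bound has to come from an explicit 2-term decomposition.)
Upper bound — finding two terms. Write S_k = T[:,:,k] for the frontal slices: S₀ = [[8, -3], [-8, -3]], S₁ = [[-4, 3], [4, 3]], S₂ = [[8, -1], [-8, -1]].
If T = a₁ ⊗ b₁ ⊗ c₁ + a₂ ⊗ b₂ ⊗ c₂ then each S_k = c₁[k]·a₁b₁ᵀ + c₂[k]·a₂b₂ᵀ. S₀ and S₁ are linearly independent, so a₁b₁ᵀ and a₂b₂ᵀ must span the same plane of matrices: they are the rank-1 matrices of the form x·S₀ + y·S₁.
det(x·S₀ + y·S₁) is −48·x² + 72·xy − 24·y² = (-24)·(2·x − y)(x − y), vanishing at (x:y) = (1:2) and (1:1).
M₁ = S₀ + 2·S₁ = [[0, 3], [0, 3]] = 3·(1, 1)(0, 1)ᵀ and M₂ = S₀ + S₁ = [[4, 0], [-4, 0]] = 4·(1, -1)(1, 0)ᵀ, so take a₁ = (1, 1), b₁ = (0, 1), a₂ = (1, -1), b₂ = (1, 0).
Each slice is an integer combination of E₁ = a₁b₁ᵀ and E₂ = a₂b₂ᵀ: S₀ = −3·E₁ + 8·E₂, S₁ = 3·E₁ − 4·E₂, S₂ = −E₁ + 8·E₂; reading off coefficients, c₁ = (-3, 3, -1) and c₂ = (8, -4, 8).
Hence T = (1, 1) ⊗ (0, 1) ⊗ (-3, 3, -1) + (1, -1) ⊗ (1, 0) ⊗ (8, -4, 8), so rank(T) ≤ 2.
These bounds meet, so rank(T) = 2.

2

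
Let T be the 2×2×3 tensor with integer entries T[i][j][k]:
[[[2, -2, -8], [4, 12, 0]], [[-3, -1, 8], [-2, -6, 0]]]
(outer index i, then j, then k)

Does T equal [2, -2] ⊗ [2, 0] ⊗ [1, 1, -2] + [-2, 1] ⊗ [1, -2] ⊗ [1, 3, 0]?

Yes

Reconstruct entrywise from the claimed factors. For example, T[0,0,1] = -2 and Σₗ aₗ[0]bₗ[0]cₗ[1] = (2)·(2)·(1) + (-2)·(1)·(3) = -2; checking all 12 entries, every one matches. The claim holds.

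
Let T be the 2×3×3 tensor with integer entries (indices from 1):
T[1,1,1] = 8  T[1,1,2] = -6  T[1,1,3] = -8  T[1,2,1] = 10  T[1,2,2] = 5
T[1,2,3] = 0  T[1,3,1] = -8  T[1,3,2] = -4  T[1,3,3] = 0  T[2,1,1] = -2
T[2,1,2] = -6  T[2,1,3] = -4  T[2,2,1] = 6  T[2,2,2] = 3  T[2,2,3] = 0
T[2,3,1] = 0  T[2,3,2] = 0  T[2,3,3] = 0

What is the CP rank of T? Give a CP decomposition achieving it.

rank(T) = 3

Lower bound: in the mode-2 unfolding of T (rows indexed by j, columns by (i,k)) the 3×3 minor on rows j ∈ {1, 2, 3}, columns (i,k) ∈ {(1,1), (1,2), (2,1)} is det [[8, -6, -2], [10, 5, 6], [-8, -4, 0]] = 480 ≠ 0, so that unfolding has rank ≥ 3 and hence rank(T) ≥ 3 (CP rank is at least every unfolding rank, though it can be larger).
Upper bound: T is a sum of 3 rank-1 terms, T = [1, -1] (x) [2, 1, -2] (x) [2, 1, 0] + [1, 1] (x) [0, 2, -1] (x) [4, 2, 0] + [2, 1] (x) [1, 0, 0] (x) [2, -4, -4] (written with every a and b primitive with positive leading entry and the scale carried by c; CP decompositions are not unique, and this one is verified by expanding entrywise), so rank(T) ≤ 3.
These bounds meet, so rank(T) = 3.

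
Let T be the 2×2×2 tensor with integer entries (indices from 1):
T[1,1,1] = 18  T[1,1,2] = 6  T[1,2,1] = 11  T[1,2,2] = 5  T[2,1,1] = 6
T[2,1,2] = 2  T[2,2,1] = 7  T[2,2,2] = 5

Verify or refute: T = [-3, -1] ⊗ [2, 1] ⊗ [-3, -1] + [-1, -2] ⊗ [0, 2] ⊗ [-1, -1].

Yes

Reconstruct entrywise from the claimed factors. For example, T[1,2,1] = 11 and Σₗ aₗ[1]bₗ[2]cₗ[1] = (-3)·(1)·(-3) + (-1)·(2)·(-1) = 11; checking all 8 entries, every one matches. The claim holds.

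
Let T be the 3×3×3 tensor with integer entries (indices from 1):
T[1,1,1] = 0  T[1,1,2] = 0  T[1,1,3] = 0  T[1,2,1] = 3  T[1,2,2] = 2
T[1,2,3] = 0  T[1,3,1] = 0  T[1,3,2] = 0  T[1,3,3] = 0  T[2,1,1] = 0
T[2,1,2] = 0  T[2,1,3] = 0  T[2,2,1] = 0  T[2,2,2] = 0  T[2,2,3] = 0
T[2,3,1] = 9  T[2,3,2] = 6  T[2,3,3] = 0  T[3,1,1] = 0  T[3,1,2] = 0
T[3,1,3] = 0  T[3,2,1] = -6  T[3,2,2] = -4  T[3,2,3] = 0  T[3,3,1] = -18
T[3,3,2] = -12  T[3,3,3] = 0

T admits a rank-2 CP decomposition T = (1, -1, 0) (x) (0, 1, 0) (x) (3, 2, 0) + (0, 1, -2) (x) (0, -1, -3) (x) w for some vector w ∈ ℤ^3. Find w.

w = (-3, -2, 0)

Subtract the known terms from T to get the rank-1 residual R = (0, 1, -2) (x) (0, -1, -3) (x) w, so R[i,j,k] = a[i]·b[j]·w[k]. Pick indices with nonzero a[2]·b[2] = (1)·(-1) = -1. Only the fibre through (2,2,·) is needed: R[2,2,:] = T[2,2,:] − Σₗ aₗ[2]bₗ[2]cₗ = [0, 0, 0] − (-1)·(1)·(3, 2, 0) = [3, 2, 0]. Then w[k] = R[2,2,k] / -1 for each k, giving w = [3, 2, 0] / -1 = (-3, -2, 0).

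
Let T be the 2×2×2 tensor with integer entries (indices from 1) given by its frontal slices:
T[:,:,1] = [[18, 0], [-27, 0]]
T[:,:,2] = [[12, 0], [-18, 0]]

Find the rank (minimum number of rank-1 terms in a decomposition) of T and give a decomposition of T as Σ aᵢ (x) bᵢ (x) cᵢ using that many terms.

rank(T) = 1

Lower bound: T ≠ 0 (e.g. T[1,1,1] = 18), so rank(T) ≥ 1.
Upper bound: the mode-1 fibre T[:,1,1] = [18, -27] gives a = [2, -3] (primitive direction); the mode-2 fibre T[1,:,1] = [18, 0] gives b = [1, 0]; then c[k] = T[1,1,k] / (a[1]·b[1]) = [18, 12] / 2 = [9, 6].
Expanding [2, -3] (x) [1, 0] (x) [9, 6] reproduces all 8 entries of T, so T = [2, -3] (x) [1, 0] (x) [9, 6] and rank(T) ≤ 1.
These bounds meet, so rank(T) = 1.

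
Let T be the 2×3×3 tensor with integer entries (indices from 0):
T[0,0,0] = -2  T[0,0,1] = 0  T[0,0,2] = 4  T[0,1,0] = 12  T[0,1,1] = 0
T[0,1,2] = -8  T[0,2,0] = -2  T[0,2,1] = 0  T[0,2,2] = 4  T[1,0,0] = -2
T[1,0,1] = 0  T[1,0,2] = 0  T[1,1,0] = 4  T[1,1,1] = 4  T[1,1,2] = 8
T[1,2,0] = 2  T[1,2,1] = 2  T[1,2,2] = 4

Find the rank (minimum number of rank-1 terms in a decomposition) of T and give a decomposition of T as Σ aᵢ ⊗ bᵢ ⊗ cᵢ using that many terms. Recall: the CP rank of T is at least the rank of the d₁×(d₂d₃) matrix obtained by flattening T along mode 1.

Lower bound: the mode-2 unfolding of T (rows indexed by j, columns by (i,k) = (0,0), (0,1), (0,2), (1,0), (1,1), (1,2)) is [[-2, 0, 4, -2, 0, 0], [12, 0, -8, 4, 4, 8], [-2, 0, 4, 2, 2, 4]].
There the 3×3 minor on rows j ∈ {0, 1, 2}, columns (i,k) ∈ {(0,0), (0,2), (1,0)} is det [[-2, 4, -2], [12, -8, 4], [-2, 4, 2]] = -128 ≠ 0, so this unfolding has rank ≥ 3; CP rank is at least every unfolding rank, so rank(T) ≥ 3. (Flattening ranks never certify an upper bound on CP rank; for that we must actually write T with 3 rank-1 terms.)
Upper bound: T is a sum of 3 rank-1 terms, T = (0, 1) ⊗ (0, 2, 1) ⊗ (4, 2, 4) + (1, -1) ⊗ (1, 2, 1) ⊗ (2, 0, 0) + (1, 0) ⊗ (1, -2, 1) ⊗ (-4, 0, 4) (written with every a and b primitive with positive leading entry and the scale carried by c; CP decompositions are not unique, and this one is verified by expanding entrywise), so rank(T) ≤ 3.
These bounds meet, so rank(T) = 3.

rank(T) = 3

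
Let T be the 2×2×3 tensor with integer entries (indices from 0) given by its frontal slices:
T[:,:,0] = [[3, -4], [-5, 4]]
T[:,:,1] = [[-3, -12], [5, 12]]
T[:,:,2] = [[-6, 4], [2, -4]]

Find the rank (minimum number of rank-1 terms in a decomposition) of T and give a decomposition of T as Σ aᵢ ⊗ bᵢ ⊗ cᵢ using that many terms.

Lower bound: in the mode-3 unfolding of T (rows indexed by k, columns by (i,j)) the 3×3 minor on rows k ∈ {0, 1, 2}, columns (i,j) ∈ {(0,0), (0,1), (1,0)} is det [[3, -4, -5], [-3, -12, 5], [-6, 4, 2]] = 384 ≠ 0, so that unfolding has rank ≥ 3 and hence rank(T) ≥ 3 (CP rank is at least every unfolding rank, though it can be larger).
Upper bound: T is a sum of 3 rank-1 terms, T = [1, -1] ⊗ [1, -1] ⊗ [4, 4, -4] + [1, -1] ⊗ [1, 1] ⊗ [0, -8, 0] + [1, 1] ⊗ [1, 0] ⊗ [-1, 1, -2] (one valid choice — decompositions are not unique — normalised so each a, b is primitive with positive first nonzero entry; check it by expanding all entries), so rank(T) ≤ 3.
These bounds meet, so rank(T) = 3.

rank(T) = 3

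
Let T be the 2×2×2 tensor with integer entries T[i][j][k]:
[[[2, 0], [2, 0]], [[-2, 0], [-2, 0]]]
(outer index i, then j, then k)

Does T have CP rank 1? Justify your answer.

The mode-1 fibre T[:,0,0] = [2, -2] gives a = [1, -1] (primitive direction); the mode-2 fibre T[0,:,0] = [2, 2] gives b = [1, 1]; then c[k] = T[0,0,k] / (a[0]·b[0]) = [2, 0] / 1 = [2, 0].
Expanding [1, -1] ⊗ [1, 1] ⊗ [2, 0] reproduces all 8 entries of T, so T = [1, -1] ⊗ [1, 1] ⊗ [2, 0] and rank(T) ≤ 1.
Equivalently every frontal slice T[:,:,k] is c[k] times the rank-1 matrix [1, -1] ⊗ [1, 1]. So T has rank 1 (it is nonzero).

Yes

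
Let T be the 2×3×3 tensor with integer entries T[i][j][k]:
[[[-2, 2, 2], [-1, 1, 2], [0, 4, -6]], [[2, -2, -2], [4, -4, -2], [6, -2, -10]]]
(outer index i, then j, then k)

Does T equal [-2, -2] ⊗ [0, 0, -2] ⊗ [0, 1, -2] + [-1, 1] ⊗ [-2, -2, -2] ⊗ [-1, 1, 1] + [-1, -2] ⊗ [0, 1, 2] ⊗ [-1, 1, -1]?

Reconstruct entry (0,1,2) from the claimed factors: Σₗ aₗ[0]bₗ[1]cₗ[2] = (-2)·(0)·(-2) + (-1)·(-2)·(1) + (-1)·(1)·(-1) = 3, but T[0,1,2] = 2. The claim is false.

No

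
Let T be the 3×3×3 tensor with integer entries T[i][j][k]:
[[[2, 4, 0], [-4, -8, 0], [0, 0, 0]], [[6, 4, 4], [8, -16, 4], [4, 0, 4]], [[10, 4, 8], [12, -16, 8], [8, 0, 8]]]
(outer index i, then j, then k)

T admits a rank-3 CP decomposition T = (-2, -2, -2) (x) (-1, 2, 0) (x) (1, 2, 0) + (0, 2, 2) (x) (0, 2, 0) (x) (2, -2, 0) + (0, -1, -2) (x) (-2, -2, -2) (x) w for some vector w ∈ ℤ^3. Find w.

w = (2, 0, 2)

Subtract the known terms from T to get the rank-1 residual R = (0, -1, -2) (x) (-2, -2, -2) (x) w, so R[i,j,k] = a[i]·b[j]·w[k]. Pick indices with nonzero a[1]·b[0] = (-1)·(-2) = 2. Only the fibre through (1,0,·) is needed: R[1,0,:] = T[1,0,:] − Σₗ aₗ[1]bₗ[0]cₗ = [6, 4, 4] − (-2)·(-1)·(1, 2, 0) − (2)·(0)·(2, -2, 0) = [4, 0, 4]. Then w[k] = R[1,0,k] / 2 for each k, giving w = [4, 0, 4] / 2 = (2, 0, 2).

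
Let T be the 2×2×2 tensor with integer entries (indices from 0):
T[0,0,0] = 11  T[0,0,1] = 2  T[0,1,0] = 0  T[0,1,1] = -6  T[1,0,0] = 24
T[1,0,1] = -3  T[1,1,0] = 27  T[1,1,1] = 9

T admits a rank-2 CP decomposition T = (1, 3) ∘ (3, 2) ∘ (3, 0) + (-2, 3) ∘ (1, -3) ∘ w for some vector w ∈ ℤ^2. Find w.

w = (-1, -1)

Subtract the known terms from T to get the rank-1 residual R = (-2, 3) ∘ (1, -3) ∘ w, so R[i,j,k] = a[i]·b[j]·w[k]. Pick indices with nonzero a[0]·b[0] = (-2)·(1) = -2. Only the fibre through (0,0,·) is needed: R[0,0,:] = T[0,0,:] − Σₗ aₗ[0]bₗ[0]cₗ = [11, 2] − (1)·(3)·(3, 0) = [2, 2]. Then w[k] = R[0,0,k] / -2 for each k, giving w = [2, 2] / -2 = (-1, -1).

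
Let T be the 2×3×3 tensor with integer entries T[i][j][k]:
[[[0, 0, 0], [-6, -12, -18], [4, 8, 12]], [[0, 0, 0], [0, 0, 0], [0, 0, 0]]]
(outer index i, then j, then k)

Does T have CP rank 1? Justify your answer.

Yes

The mode-1 fibre T[:,1,0] = [-6, 0] gives a = [1, 0] (primitive direction); the mode-2 fibre T[0,:,0] = [0, -6, 4] gives b = [0, 3, -2]; then c[k] = T[0,1,k] / (a[0]·b[1]) = [-6, -12, -18] / 3 = [-2, -4, -6].
Expanding [1, 0] (x) [0, 3, -2] (x) [-2, -4, -6] reproduces all 18 entries of T, so T = [1, 0] (x) [0, 3, -2] (x) [-2, -4, -6] and rank(T) ≤ 1.
Equivalently every frontal slice T[:,:,k] is c[k] times the rank-1 matrix [1, 0] (x) [0, 3, -2]. So T has rank 1 (it is nonzero).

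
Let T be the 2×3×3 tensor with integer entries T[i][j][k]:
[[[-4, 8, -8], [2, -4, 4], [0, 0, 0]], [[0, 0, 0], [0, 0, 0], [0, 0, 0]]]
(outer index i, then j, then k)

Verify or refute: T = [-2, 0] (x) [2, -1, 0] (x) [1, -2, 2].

Yes

Reconstruct entrywise from the claimed factors. For example, T[0,1,1] = -4 and Σₗ aₗ[0]bₗ[1]cₗ[1] = (-2)·(-1)·(-2) = -4; checking all 18 entries, every one matches. The claim holds.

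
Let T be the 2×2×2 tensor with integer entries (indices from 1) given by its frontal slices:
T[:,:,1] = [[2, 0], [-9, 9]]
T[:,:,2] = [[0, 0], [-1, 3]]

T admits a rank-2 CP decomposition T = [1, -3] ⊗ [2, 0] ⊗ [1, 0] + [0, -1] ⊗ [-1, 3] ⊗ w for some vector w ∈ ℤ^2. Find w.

w = [-3, -1]

Subtract the known terms from T to get the rank-1 residual R = [0, -1] ⊗ [-1, 3] ⊗ w, so R[i,j,k] = a[i]·b[j]·w[k]. Pick indices with nonzero a[2]·b[1] = (-1)·(-1) = 1. Only the fibre through (2,1,·) is needed: R[2,1,:] = T[2,1,:] − Σₗ aₗ[2]bₗ[1]cₗ = [-9, -1] − (-3)·(2)·[1, 0] = [-3, -1]. Then w[k] = R[2,1,k] / 1 for each k, giving w = [-3, -1] / 1 = [-3, -1].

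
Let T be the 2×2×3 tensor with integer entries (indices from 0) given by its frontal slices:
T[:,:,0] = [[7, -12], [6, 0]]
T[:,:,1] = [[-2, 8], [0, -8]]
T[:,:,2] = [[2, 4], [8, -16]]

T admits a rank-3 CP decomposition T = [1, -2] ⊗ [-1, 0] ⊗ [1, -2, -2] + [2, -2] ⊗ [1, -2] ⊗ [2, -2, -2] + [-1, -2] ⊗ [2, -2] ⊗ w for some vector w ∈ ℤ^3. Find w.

w = [-2, 0, -2]

Subtract the known terms from T to get the rank-1 residual R = [-1, -2] ⊗ [2, -2] ⊗ w, so R[i,j,k] = a[i]·b[j]·w[k]. Pick indices with nonzero a[0]·b[0] = (-1)·(2) = -2. Only the fibre through (0,0,·) is needed: R[0,0,:] = T[0,0,:] − Σₗ aₗ[0]bₗ[0]cₗ = [7, -2, 2] − (1)·(-1)·[1, -2, -2] − (2)·(1)·[2, -2, -2] = [4, 0, 4]. Then w[k] = R[0,0,k] / -2 for each k, giving w = [4, 0, 4] / -2 = [-2, 0, -2].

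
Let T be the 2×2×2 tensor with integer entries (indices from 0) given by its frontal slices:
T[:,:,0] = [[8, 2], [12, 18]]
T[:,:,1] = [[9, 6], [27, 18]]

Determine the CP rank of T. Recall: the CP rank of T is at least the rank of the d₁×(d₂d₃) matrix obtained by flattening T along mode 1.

Lower bound: the mode-3 unfolding of T (rows indexed by k, columns by (i,j) = (0,0), (0,1), (1,0), (1,1)) is [[8, 2, 12, 18], [9, 6, 27, 18]].
There the 2×2 minor on rows k ∈ {0, 1}, columns (i,j) ∈ {(0,0), (0,1)} is det [[8, 2], [9, 6]] = 30 ≠ 0, so this unfolding has rank ≥ 2; CP rank is at least every unfolding rank, so rank(T) ≥ 2. (Unfolding ranks only ever bound the CP rank from below — rank(T) can be strictly larger than all of them — so the matching upper bound has to come from an explicit 2-term decomposition.)
Upper bound — finding two terms. Write S_k = T[:,:,k] for the frontal slices: S₀ = [[8, 2], [12, 18]], S₁ = [[9, 6], [27, 18]].
If T = a₁ (x) b₁ (x) c₁ + a₂ (x) b₂ (x) c₂ then each S_k = c₁[k]·a₁b₁ᵀ + c₂[k]·a₂b₂ᵀ. S₀ and S₁ are linearly independent, so a₁b₁ᵀ and a₂b₂ᵀ must span the same plane of matrices: they are the rank-1 matrices of the form x·S₀ + y·S₁.
det(x·S₀ + y·S₁) is 120·x² + 180·xy = 60·(2·x + 3·y)(x), vanishing at (x:y) = (3:-2) and (0:1).
M₁ = 3·S₀ − 2·S₁ = [[6, -6], [-18, 18]] = 6·(1, -3)(1, -1)ᵀ and M₂ = S₁ = [[9, 6], [27, 18]] = 3·(1, 3)(3, 2)ᵀ, so take a₁ = (1, -3), b₁ = (1, -1), a₂ = (1, 3), b₂ = (3, 2).
Each slice is an integer combination of E₁ = a₁b₁ᵀ and E₂ = a₂b₂ᵀ: S₀ = 2·E₁ + 2·E₂, S₁ = 3·E₂; reading off coefficients, c₁ = (2, 0) and c₂ = (2, 3).
Hence T = (1, -3) (x) (1, -1) (x) (2, 0) + (1, 3) (x) (3, 2) (x) (2, 3), so rank(T) ≤ 2.
These bounds meet, so rank(T) = 2.

2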